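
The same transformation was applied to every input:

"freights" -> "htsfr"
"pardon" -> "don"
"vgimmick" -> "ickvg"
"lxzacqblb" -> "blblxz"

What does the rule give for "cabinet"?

netc

The transformation: move the last 3 characters to the front (rotate right by 3), then delete the last 3 characters.
On "cabinet": the first step gives "netcabi", and the second then gives "netc".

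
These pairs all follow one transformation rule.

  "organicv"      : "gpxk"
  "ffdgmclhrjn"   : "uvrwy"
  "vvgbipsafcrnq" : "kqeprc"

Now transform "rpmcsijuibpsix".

The pattern: shift every letter 11 places backward in the alphabet (wrapping around), then keep every other character starting from the second (positions 2nd, 4th, 6th, ...).
On "rpmcsijuibpsix": the first step gives "gebrhxyjxqehxm", and the second then gives "erxjqhm".

erxjqhm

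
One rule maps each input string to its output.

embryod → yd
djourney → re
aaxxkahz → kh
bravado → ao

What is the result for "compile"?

ie

In each case the input is transformed by: keep every other character starting from the first (positions 1st, 3rd, 5th, ...), then delete the first 2 characters.
For "compile" the result is "ie".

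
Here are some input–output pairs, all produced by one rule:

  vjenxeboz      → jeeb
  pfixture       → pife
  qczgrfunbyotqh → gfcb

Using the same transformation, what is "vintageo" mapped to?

Each output is the input with this applied: sort the characters into reverse alphabetical order, then keep only the last 4 characters.
Applying both steps to "vintageo": "vtonigea", then "igea".
(Check on "vjenxeboz": → "zxvonjeeb" → "jeeb" ✓)

igea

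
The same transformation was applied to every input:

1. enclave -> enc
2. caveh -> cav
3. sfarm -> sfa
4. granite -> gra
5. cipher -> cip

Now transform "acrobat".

acr

In each case the input is transformed by: keep only the first 3 characters.
Doing the same to "acrobat": "acr".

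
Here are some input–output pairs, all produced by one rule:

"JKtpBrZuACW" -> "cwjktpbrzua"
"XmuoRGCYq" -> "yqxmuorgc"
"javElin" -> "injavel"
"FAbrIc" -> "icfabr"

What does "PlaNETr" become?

trplane

Looking at the pairs, the operation is to move the last 2 characters to the front (rotate right by 2), then convert every letter to lowercase.
For "PlaNETr", step one produces "TrPlaNE"; step two turns that into "trplane".
(Check on "FAbrIc": → "IcFAbr" → "icfabr" ✓)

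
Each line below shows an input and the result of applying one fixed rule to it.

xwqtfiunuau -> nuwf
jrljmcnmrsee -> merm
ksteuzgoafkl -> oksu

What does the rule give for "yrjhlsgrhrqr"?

Rule — keep one character in every 3, starting at position 2 (positions 2nd, 5th, 8th, ...), then move the first 2 characters to the end (rotate left by 2).
Working it through for "yrjhlsgrhrqr": intermediate "rlrq", final "rqrl".

rqrl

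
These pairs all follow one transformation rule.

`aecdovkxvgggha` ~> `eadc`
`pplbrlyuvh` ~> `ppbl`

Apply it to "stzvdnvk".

The pattern: swap each adjacent pair of characters (1↔2, 3↔4, ...), then keep only the first 4 characters.
Applying that to "stzvdnvk" gives "tsvz".

tsvz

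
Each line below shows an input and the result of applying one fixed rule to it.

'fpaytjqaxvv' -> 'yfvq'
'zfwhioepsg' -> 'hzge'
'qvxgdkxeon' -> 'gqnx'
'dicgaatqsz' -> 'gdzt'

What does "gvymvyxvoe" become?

mgex

What's happening: keep one character in every 3, starting at position 1 (positions 1st, 4th, 7th, ...), then swap each adjacent pair of characters (1↔2, 3↔4, ...).
Applying both steps to "gvymvyxvoe": "gmxe", then "mgex".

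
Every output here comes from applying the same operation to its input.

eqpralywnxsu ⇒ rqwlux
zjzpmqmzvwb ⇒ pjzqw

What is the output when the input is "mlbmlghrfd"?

mlrgd

The pattern: keep every other character starting from the second (positions 2nd, 4th, 6th, ...), then swap each adjacent pair of characters (1↔2, 3↔4, ...).
"mlbmlghrfd" → "lmgrd" → "mlrgd".
(Check on "eqpralywnxsu": → "qrlwxu" → "rqwlux" ✓)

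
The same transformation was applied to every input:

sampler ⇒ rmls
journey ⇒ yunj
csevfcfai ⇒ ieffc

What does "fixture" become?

exuf

What's happening: keep every other character starting from the first (positions 1st, 3rd, 5th, ...), then swap the first and last characters.
For "fixture" the result is "exuf".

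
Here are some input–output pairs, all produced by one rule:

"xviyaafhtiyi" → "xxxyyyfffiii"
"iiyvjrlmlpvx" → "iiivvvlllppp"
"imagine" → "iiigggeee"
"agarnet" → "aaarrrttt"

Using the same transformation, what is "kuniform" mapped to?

kkkiiirrr

The rule is to keep one character in every 3, starting at position 1 (positions 1st, 4th, 7th, ...), then repeat every character 3 times.
Starting from "kuniform": after the first operation, "kir"; after the second, "kkkiiirrr".
(Check on "imagine": → "ige" → "iiigggeee" ✓)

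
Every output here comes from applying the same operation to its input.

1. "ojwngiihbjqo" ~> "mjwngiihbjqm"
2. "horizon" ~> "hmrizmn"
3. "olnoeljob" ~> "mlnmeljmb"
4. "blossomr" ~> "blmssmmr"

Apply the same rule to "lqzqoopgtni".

Looking at the pairs, the operation is to replace every "o" with "m".
So "lqzqoopgtni" becomes "lqzqmmpgtni".

lqzqmmpgtni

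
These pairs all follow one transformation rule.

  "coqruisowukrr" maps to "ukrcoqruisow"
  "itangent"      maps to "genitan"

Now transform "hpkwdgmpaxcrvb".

What's happening: delete the last character, then move the last 3 characters to the front (rotate right by 3).
Starting from "hpkwdgmpaxcrvb": after the first operation, "hpkwdgmpaxcrv"; after the second, "crvhpkwdgmpax".
(Check on "itangent": → "itangen" → "genitan" ✓)

crvhpkwdgmpax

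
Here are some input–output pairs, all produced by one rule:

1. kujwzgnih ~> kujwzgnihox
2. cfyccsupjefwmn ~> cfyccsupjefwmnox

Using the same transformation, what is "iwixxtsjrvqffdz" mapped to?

iwixxtsjrvqffdzox

Rule — append "ox".
So "iwixxtsjrvqffdz" becomes "iwixxtsjrvqffdzox".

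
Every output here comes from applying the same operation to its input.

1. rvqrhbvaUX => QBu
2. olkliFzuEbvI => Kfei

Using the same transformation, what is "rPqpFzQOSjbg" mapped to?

QZsG

The pattern: keep one character in every 3, starting at position 3 (positions 3rd, 6th, 9th, ...), then flip the case of every letter.
"rPqpFzQOSjbg" → "qzSg" → "QZsG".
(Check on "rvqrhbvaUX": → "qbU" → "QBu" ✓)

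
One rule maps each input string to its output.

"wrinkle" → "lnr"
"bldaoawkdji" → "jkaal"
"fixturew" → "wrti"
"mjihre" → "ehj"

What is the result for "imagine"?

The pattern: keep every other character starting from the second (positions 2nd, 4th, 6th, ...), then reverse the string.
Doing the same to "imagine": "ngm".

ngm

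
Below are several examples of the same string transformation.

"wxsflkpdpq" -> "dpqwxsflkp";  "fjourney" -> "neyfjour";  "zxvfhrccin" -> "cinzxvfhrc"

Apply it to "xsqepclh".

clhxsqep

Each output is the input with this applied: move the last 3 characters to the front (rotate right by 3).
So "xsqepclh" becomes "clhxsqep".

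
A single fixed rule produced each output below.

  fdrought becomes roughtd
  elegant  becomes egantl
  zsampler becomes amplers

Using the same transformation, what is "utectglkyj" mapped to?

The transformation: delete the first character, then move the first character to the end.
Applying that to "utectglkyj" gives "ectglkyjt".
(Check on "zsampler": → "sampler" → "amplers" ✓)

ectglkyjt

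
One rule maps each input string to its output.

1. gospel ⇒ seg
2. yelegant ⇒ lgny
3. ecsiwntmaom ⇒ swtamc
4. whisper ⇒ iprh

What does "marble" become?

rlm

Rule — move the first 2 characters to the end (rotate left by 2), then keep every other character starting from the first (positions 1st, 3rd, 5th, ...).
"marble" → "rblema" → "rlm".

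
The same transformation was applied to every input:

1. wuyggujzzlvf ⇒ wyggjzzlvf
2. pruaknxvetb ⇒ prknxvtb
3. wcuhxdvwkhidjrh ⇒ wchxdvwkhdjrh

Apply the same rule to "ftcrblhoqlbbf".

ftcrblhqlbbf

Each output is the input with this applied: remove every vowel.
For "ftcrblhoqlbbf" the result is "ftcrblhqlbbf".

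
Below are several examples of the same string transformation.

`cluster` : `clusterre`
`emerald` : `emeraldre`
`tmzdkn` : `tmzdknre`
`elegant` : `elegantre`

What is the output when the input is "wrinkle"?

Each output is the input with this applied: append "re".
So "wrinkle" becomes "wrinklere".

wrinklere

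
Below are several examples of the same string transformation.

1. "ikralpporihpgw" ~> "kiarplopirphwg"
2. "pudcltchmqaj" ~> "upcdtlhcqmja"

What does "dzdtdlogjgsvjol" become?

zdtdldgogjvsojl

What's happening: swap each adjacent pair of characters (1↔2, 3↔4, ...).
For "dzdtdlogjgsvjol" the result is "zdtdldgogjvsojl".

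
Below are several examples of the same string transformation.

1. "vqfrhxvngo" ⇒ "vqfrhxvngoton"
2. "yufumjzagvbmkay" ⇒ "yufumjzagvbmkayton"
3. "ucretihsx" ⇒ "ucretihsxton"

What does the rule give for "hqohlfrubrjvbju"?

hqohlfrubrjvbjuton

The rule is to append "ton".
Applying that to "hqohlfrubrjvbju" gives "hqohlfrubrjvbjuton".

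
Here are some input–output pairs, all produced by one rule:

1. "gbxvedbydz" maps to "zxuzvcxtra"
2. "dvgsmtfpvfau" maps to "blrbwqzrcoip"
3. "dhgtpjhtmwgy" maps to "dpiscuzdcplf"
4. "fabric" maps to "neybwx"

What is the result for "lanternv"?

anjrhwjp

In each case the input is transformed by: swap the front and back halves of the string, then shift every letter 4 places backward in the alphabet (wrapping around).
For "lanternv", step one produces "ernvlant"; step two turns that into "anjrhwjp".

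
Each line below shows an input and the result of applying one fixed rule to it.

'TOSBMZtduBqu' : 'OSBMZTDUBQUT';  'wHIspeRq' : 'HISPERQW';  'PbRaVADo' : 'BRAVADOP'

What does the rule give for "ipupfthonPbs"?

Looking at the pairs, the operation is to move the first character to the end, then convert every letter to uppercase.
"ipupfthonPbs" → "pupfthonPbsi" → "PUPFTHONPBSI".

PUPFTHONPBSI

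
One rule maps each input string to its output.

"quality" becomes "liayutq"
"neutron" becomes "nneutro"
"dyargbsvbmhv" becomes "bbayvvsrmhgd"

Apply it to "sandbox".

Each output is the input with this applied: sort the characters into reverse alphabetical order, then move the last 3 characters to the front (rotate right by 3).
Applying that to "sandbox" gives "dbaxson".

dbaxson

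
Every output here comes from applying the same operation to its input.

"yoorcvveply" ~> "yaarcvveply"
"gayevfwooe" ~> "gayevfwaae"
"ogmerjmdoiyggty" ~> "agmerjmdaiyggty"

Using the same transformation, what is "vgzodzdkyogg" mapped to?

vgzadzdkyagg

Each output is the input with this applied: replace every "o" with "a".
For "vgzodzdkyogg" the result is "vgzadzdkyagg".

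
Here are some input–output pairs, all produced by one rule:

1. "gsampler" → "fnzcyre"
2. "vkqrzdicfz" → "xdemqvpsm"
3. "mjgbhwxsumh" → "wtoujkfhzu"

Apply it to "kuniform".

The transformation: delete the first character, then shift every letter 13 places forward in the alphabet (wrapping around) — i.e. ROT13.
Starting from "kuniform": after the first operation, "uniform"; after the second, "havsbez".

havsbez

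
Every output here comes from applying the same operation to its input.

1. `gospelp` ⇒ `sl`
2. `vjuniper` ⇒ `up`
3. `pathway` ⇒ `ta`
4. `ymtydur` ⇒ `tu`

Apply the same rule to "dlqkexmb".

qx

Rule — keep one character in every 3, starting at position 3 (positions 3rd, 6th, 9th, ...).
Doing the same to "dlqkexmb": "qx".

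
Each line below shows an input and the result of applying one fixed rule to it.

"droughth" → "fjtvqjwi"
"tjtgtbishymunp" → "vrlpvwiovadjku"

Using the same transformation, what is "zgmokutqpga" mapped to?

In each case the input is transformed by: shift every letter 2 places forward in the alphabet (wrapping around), then take characters alternately from the front and the back (1st, last, 2nd, 2nd-last, ...).
Starting from "zgmokutqpga": after the first operation, "bioqmwvsric"; after the second, "bciiorqsmvw".

bciiorqsmvw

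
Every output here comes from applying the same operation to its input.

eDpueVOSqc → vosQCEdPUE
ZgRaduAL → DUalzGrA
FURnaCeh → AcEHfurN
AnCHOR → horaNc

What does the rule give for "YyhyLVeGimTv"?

The pattern: flip the case of every letter, then swap the front and back halves of the string.
Working it through for "YyhyLVeGimTv": intermediate "yYHYlvEgIMtV", final "EgIMtVyYHYlv".
(Check on "ZgRaduAL": → "zGrADUal" → "DUalzGrA" ✓)

EgIMtVyYHYlv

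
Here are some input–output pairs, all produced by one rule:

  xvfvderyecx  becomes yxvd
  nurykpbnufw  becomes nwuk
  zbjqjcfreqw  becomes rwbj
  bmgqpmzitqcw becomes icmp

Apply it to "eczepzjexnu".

eucp

Rule — keep one character in every 3, starting at position 2 (positions 2nd, 5th, 8th, ...), then move the last 2 characters to the front (rotate right by 2).
Applying both steps to "eczepzjexnu": "cpeu", then "eucp".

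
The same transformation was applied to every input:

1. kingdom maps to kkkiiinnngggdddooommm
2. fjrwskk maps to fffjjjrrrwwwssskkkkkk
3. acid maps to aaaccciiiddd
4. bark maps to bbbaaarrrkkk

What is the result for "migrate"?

Each output is the input with this applied: repeat every character 3 times.
Doing the same to "migrate": "mmmiiigggrrraaattteee".

mmmiiigggrrraaattteee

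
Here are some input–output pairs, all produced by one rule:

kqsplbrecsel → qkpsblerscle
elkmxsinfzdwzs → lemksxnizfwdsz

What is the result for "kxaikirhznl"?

What's happening: swap each adjacent pair of characters (1↔2, 3↔4, ...).
So "kxaikirhznl" becomes "xkiaikhrnzl".

xkiaikhrnzl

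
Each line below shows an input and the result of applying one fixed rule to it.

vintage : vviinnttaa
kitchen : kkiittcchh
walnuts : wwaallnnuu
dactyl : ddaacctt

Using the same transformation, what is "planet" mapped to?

The pattern: delete the last 2 characters, then double every character.
On "planet": the first step gives "plan", and the second then gives "ppllaann".

ppllaann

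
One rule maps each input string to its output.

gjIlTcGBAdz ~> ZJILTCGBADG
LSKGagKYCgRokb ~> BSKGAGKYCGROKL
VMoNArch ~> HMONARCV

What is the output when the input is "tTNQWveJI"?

Each output is the input with this applied: swap the first and last characters, then convert every letter to uppercase.
Working it through for "tTNQWveJI": intermediate "ITNQWveJt", final "ITNQWVEJT".

ITNQWVEJT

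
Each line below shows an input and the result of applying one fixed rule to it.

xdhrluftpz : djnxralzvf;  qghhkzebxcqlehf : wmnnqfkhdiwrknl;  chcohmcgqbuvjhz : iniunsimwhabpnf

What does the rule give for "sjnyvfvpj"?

ypteblbvp

The rule is to shift every letter 6 places forward in the alphabet (wrapping around).
Applying that to "sjnyvfvpj" gives "ypteblbvp".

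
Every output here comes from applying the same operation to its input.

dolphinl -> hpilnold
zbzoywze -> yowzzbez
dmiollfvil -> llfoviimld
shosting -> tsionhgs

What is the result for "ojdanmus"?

namdujso

What's happening: swap the front and back halves of the string, then take characters alternately from the front and the back (1st, last, 2nd, 2nd-last, ...).
Applying both steps to "ojdanmus": "nmusojda", then "namdujso".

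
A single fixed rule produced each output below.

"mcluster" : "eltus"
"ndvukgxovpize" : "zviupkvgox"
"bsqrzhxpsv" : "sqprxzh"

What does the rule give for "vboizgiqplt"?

lopiqzig

Rule — take characters alternately from the front and the back (1st, last, 2nd, 2nd-last, ...), then delete the first 3 characters.
So "vboizgiqplt" becomes "lopiqzig".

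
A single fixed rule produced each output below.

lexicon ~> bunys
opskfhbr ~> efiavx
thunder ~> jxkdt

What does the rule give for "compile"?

In each case the input is transformed by: shift every letter 10 places backward in the alphabet (wrapping around), then delete the last 2 characters.
For "compile", step one produces "secfybu"; step two turns that into "secfy".
(Check on "lexicon": → "bunysed" → "bunys" ✓)

secfy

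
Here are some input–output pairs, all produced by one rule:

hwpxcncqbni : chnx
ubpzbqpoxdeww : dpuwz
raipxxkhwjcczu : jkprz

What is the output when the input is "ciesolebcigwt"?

The pattern: keep one character in every 3, starting at position 1 (positions 1st, 4th, 7th, ...), then sort the characters into alphabetical order.
"ciesolebcigwt" → "cseit" → "ceist".

ceist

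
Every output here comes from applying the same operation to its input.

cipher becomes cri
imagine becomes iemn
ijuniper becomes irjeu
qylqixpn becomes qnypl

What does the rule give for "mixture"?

What's happening: take characters alternately from the front and the back (1st, last, 2nd, 2nd-last, ...), then delete the last 3 characters.
"mixture" → "meirxut" → "meir".

meir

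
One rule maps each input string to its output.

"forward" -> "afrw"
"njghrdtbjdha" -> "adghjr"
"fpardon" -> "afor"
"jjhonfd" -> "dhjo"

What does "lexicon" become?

Each output is the input with this applied: sort the characters into alphabetical order, then keep every other character starting from the first (positions 1st, 3rd, 5th, ...).
Starting from "lexicon": after the first operation, "ceilnox"; after the second, "cinx".
(Check on "forward": → "adforrw" → "afrw" ✓)

cinx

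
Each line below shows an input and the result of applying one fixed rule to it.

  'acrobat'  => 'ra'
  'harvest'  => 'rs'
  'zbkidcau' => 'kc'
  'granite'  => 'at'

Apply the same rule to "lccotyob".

cy

The rule is to keep one character in every 3, starting at position 3 (positions 3rd, 6th, 9th, ...).
For "lccotyob" the result is "cy".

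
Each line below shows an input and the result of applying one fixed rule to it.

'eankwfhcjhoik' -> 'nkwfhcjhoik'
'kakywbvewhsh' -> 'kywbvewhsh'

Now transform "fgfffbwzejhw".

fffbwzejhw

What's happening: delete the first 2 characters.
So "fgfffbwzejhw" becomes "fffbwzejhw".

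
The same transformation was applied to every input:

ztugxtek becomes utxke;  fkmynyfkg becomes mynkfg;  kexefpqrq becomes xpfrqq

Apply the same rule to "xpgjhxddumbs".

The rule is to swap each adjacent pair of characters (1↔2, 3↔4, ...), then delete the first 3 characters.
On "xpgjhxddumbs": the first step gives "pxjgxhddmusb", and the second then gives "gxhddmusb".

gxhddmusb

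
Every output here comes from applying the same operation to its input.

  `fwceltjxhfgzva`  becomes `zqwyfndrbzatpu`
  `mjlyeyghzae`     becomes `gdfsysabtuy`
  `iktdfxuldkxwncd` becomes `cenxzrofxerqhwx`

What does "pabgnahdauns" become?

Looking at the pairs, the operation is to shift every letter 6 places backward in the alphabet (wrapping around).
"pabgnahdauns" → "juvahubxuohm".

juvahubxuohm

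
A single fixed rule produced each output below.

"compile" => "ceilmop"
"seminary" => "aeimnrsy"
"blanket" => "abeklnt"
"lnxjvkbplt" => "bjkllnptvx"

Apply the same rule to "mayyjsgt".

Rule — sort the characters into alphabetical order.
On "mayyjsgt" that produces "agjmstyy".

agjmstyy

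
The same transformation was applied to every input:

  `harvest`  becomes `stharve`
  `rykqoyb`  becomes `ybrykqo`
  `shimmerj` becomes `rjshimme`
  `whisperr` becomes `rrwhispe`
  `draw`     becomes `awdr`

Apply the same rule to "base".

seba

Each output is the input with this applied: move the last 2 characters to the front (rotate right by 2).
Applying that to "base" gives "seba".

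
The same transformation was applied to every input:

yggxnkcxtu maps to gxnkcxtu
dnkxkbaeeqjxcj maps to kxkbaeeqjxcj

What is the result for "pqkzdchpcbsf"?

kzdchpcbsf

The transformation: delete the first 2 characters.
So "pqkzdchpcbsf" becomes "kzdchpcbsf".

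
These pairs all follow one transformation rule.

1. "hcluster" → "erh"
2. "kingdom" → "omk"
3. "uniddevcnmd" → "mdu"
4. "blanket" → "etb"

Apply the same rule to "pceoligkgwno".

In each case the input is transformed by: move the first character to the end, then keep only the last 3 characters.
So "pceoligkgwno" becomes "nop".

nop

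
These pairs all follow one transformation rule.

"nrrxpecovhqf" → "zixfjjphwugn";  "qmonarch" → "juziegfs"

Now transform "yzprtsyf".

kqxqrhjl

The transformation: shift every letter 8 places backward in the alphabet (wrapping around), then move the last 3 characters to the front (rotate right by 3).
Applying both steps to "yzprtsyf": "qrhjlkqx", then "kqxqrhjl".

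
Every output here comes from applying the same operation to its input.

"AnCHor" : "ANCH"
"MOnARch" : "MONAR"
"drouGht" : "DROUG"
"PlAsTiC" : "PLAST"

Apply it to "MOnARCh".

In each case the input is transformed by: delete the last 2 characters, then convert every letter to uppercase.
Starting from "MOnARCh": after the first operation, "MOnAR"; after the second, "MONAR".

MONAR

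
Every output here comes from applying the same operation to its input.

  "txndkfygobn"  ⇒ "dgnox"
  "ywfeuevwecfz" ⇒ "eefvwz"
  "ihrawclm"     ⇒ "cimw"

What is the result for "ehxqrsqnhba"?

The transformation: sort the characters into alphabetical order, then keep every other character starting from the second (positions 2nd, 4th, 6th, ...).
Applying that to "ehxqrsqnhba" gives "bhnqs".

bhnqs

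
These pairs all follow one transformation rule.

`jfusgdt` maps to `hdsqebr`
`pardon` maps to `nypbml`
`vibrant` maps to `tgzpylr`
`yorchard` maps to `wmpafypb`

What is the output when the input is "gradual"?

epybsyj

The rule is to shift every letter 2 places backward in the alphabet (wrapping around).
Applying that to "gradual" gives "epybsyj".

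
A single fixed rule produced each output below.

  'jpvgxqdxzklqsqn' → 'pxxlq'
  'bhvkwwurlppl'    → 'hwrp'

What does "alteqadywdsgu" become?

lqys

The transformation: keep one character in every 3, starting at position 2 (positions 2nd, 5th, 8th, ...).
Doing the same to "alteqadywdsgu": "lqys".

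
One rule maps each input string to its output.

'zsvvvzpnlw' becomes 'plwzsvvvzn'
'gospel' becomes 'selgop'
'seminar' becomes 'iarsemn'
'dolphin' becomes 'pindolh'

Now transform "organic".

aicorgn

What's happening: move the last 3 characters to the front (rotate right by 3), then swap the first and last characters.
For "organic" the result is "aicorgn".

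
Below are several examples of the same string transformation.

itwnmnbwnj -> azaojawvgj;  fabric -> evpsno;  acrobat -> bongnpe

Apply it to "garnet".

In each case the input is transformed by: shift every letter 13 places forward in the alphabet (wrapping around) — i.e. ROT13, then move the first 3 characters to the end (rotate left by 3).
On "garnet": the first step gives "tnearg", and the second then gives "argtne".

argtne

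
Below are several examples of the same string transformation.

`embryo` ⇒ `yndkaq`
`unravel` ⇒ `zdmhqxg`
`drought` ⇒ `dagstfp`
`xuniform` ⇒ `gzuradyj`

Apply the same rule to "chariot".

Looking at the pairs, the operation is to move the first character to the end, then shift every letter 12 places forward in the alphabet (wrapping around).
Starting from "chariot": after the first operation, "hariotc"; after the second, "tmduafo".

tmduafo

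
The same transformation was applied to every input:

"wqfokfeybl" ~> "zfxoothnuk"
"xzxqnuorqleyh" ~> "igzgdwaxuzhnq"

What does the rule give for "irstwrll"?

Looking at the pairs, the operation is to swap each adjacent pair of characters (1↔2, 3↔4, ...), then shift every letter 9 places forward in the alphabet (wrapping around).
Applying both steps to "irstwrll": "ritsrwll", then "arcbafuu".

arcbafuu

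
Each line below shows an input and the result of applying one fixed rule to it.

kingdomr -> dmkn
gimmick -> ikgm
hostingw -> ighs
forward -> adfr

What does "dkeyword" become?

In each case the input is transformed by: keep every other character starting from the first (positions 1st, 3rd, 5th, ...), then move the first 2 characters to the end (rotate left by 2).
Applying both steps to "dkeyword": "dewr", then "wrde".
(Check on "forward": → "frad" → "adfr" ✓)

wrde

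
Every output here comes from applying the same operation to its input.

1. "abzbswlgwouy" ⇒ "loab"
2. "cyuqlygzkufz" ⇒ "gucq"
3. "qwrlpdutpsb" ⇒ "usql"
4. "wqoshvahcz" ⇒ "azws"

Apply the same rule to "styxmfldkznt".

lzsx

Rule — keep one character in every 3, starting at position 1 (positions 1st, 4th, 7th, ...), then move the last 2 characters to the front (rotate right by 2).
Doing the same to "styxmfldkznt": "lzsx".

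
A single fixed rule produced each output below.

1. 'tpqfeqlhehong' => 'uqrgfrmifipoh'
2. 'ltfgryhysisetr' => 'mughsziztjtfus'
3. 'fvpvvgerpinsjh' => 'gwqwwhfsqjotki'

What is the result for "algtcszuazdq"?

The pattern: shift every letter 1 place forward in the alphabet (wrapping around).
"algtcszuazdq" → "bmhudtavbaer".

bmhudtavbaer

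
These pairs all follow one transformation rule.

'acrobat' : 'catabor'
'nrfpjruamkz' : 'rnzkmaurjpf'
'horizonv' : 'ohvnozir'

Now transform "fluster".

The transformation: move the first 2 characters to the end (rotate left by 2), then reverse the string.
On "fluster": the first step gives "usterfl", and the second then gives "lfretsu".

lfretsu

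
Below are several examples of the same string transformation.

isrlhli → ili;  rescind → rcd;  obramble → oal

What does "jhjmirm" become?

The rule is to keep one character in every 3, starting at position 1 (positions 1st, 4th, 7th, ...).
On "jhjmirm" that produces "jmm".

jmm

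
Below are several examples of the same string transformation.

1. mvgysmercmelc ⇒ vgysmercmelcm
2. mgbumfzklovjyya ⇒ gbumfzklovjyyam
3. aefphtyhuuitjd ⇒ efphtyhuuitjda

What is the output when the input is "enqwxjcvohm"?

The pattern: move the first character to the end.
For "enqwxjcvohm" the result is "nqwxjcvohme".

nqwxjcvohme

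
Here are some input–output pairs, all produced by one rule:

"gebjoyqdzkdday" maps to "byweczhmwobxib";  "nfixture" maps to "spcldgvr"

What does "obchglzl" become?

The rule is to shift every letter 2 places backward in the alphabet (wrapping around), then move the last 3 characters to the front (rotate right by 3).
Working it through for "obchglzl": intermediate "mzafejxj", final "jxjmzafe".

jxjmzafe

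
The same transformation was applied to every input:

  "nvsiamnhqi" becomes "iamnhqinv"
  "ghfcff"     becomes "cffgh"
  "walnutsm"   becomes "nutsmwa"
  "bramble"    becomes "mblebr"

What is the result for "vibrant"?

Looking at the pairs, the operation is to move the first 2 characters to the end (rotate left by 2), then delete the first character.
"vibrant" → "rantvi".

rantvi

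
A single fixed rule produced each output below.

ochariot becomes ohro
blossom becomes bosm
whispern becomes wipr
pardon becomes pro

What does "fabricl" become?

In each case the input is transformed by: keep every other character starting from the first (positions 1st, 3rd, 5th, ...).
For "fabricl" the result is "fbil".

fbil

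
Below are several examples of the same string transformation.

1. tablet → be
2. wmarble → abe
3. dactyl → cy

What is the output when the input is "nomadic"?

Looking at the pairs, the operation is to delete the first character, then keep every other character starting from the second (positions 2nd, 4th, 6th, ...).
Applying both steps to "nomadic": "omadic", then "mdc".

mdc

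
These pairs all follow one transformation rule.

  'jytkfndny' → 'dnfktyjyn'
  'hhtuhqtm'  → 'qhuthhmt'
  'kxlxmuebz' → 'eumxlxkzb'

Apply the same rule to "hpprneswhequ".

ehwsenrpphuq

Each output is the input with this applied: move the last 2 characters to the front (rotate right by 2), then reverse the string.
Working it through for "hpprneswhequ": intermediate "quhpprneswhe", final "ehwsenrpphuq".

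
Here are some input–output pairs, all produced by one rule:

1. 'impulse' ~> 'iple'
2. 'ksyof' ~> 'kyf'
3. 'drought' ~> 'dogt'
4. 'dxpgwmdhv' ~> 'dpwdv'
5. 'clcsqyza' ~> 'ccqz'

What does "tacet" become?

The transformation: keep every other character starting from the first (positions 1st, 3rd, 5th, ...).
Doing the same to "tacet": "tct".

tct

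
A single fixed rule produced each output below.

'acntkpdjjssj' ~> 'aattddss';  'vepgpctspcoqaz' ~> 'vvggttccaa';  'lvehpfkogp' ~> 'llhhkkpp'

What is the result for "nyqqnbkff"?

nnqqkk

The pattern: keep one character in every 3, starting at position 1 (positions 1st, 4th, 7th, ...), then double every character.
Starting from "nyqqnbkff": after the first operation, "nqk"; after the second, "nnqqkk".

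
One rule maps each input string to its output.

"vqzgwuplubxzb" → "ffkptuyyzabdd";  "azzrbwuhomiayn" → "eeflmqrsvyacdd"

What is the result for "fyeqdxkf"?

hijjoubc

What's happening: sort the characters into alphabetical order, then shift every letter 4 places forward in the alphabet (wrapping around).
For "fyeqdxkf", step one produces "deffkqxy"; step two turns that into "hijjoubc".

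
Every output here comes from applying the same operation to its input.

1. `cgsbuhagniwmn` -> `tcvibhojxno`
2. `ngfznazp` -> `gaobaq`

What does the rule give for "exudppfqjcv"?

veqqgrkdw

The transformation: delete the first 2 characters, then shift every letter 1 place forward in the alphabet (wrapping around).
Applying both steps to "exudppfqjcv": "udppfqjcv", then "veqqgrkdw".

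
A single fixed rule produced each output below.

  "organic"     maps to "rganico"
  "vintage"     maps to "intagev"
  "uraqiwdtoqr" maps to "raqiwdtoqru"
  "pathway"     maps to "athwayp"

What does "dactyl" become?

actyld

The transformation: move the first character to the end.
"dactyl" → "actyld".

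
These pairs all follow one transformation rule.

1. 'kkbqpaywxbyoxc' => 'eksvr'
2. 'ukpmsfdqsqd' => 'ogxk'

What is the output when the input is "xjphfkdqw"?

rbx

The rule is to keep one character in every 3, starting at position 1 (positions 1st, 4th, 7th, ...), then shift every letter 6 places backward in the alphabet (wrapping around).
"xjphfkdqw" → "xhd" → "rbx".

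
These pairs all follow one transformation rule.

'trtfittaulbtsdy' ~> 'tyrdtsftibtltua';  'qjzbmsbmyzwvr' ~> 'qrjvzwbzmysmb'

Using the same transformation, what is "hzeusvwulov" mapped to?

Looking at the pairs, the operation is to take characters alternately from the front and the back (1st, last, 2nd, 2nd-last, ...).
"hzeusvwulov" → "hvzoeluuswv".

hvzoeluuswv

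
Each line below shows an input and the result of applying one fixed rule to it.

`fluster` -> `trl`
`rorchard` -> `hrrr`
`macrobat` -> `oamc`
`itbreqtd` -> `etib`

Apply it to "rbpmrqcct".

What's happening: move the first 3 characters to the end (rotate left by 3), then keep every other character starting from the second (positions 2nd, 4th, 6th, ...).
"rbpmrqcct" → "mrqcctrbp" → "rctb".

rctb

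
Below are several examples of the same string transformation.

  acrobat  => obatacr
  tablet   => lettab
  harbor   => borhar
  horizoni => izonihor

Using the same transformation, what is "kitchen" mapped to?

chenkit

Each output is the input with this applied: move the first 3 characters to the end (rotate left by 3).
So "kitchen" becomes "chenkit".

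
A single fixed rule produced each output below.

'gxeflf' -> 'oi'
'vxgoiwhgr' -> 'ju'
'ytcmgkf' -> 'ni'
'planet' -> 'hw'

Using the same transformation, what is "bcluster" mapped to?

The rule is to shift every letter 3 places forward in the alphabet (wrapping around), then keep only the last 2 characters.
"bcluster" → "efoxvwhu" → "hu".

hu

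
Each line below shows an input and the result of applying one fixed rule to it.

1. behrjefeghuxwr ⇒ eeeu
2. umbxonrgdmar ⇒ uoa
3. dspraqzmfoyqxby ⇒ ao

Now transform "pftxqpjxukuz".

Each output is the input with this applied: keep only the vowels.
Doing the same to "pftxqpjxukuz": "uu".

uu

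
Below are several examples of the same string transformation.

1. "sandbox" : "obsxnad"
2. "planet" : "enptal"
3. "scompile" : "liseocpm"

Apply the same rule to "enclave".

vaeecnl

What's happening: move the last 3 characters to the front (rotate right by 3), then swap each adjacent pair of characters (1↔2, 3↔4, ...).
Working it through for "enclave": intermediate "aveencl", final "vaeecnl".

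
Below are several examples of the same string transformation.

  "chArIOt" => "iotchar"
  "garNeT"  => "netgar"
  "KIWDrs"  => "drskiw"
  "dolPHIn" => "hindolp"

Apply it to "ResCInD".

Rule — move the last 3 characters to the front (rotate right by 3), then convert every letter to lowercase.
"ResCInD" → "InDResC" → "indresc".
(Check on "KIWDrs": → "DrsKIW" → "drskiw" ✓)

indresc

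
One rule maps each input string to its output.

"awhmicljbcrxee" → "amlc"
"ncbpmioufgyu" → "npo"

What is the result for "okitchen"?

ot

The transformation: keep one character in every 3, starting at position 1 (positions 1st, 4th, 7th, ...), then delete the last character.
Starting from "okitchen": after the first operation, "ote"; after the second, "ot".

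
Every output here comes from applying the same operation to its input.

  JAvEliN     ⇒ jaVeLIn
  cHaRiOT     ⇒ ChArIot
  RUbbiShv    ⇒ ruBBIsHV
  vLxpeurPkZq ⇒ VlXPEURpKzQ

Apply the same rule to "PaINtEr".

pAinTeR

Looking at the pairs, the operation is to flip the case of every letter.
Applying that to "PaINtEr" gives "pAinTeR".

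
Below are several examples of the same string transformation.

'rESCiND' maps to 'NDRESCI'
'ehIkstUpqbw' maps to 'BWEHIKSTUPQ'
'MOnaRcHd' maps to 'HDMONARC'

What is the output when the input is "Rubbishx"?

HXRUBBIS

In each case the input is transformed by: move the last 2 characters to the front (rotate right by 2), then convert every letter to uppercase.
For "Rubbishx", step one produces "hxRubbis"; step two turns that into "HXRUBBIS".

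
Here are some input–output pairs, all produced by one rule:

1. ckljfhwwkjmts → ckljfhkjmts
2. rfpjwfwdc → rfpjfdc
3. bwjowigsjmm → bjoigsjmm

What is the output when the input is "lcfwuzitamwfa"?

lcfuzitamfa

Looking at the pairs, the operation is to remove every "w".
Applying that to "lcfwuzitamwfa" gives "lcfuzitamfa".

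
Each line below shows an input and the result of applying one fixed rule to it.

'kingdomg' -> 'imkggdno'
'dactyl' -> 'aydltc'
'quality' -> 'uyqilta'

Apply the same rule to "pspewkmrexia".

The transformation: swap each adjacent pair of characters (1↔2, 3↔4, ...), then take characters alternately from the front and the back (1st, last, 2nd, 2nd-last, ...).
Working it through for "pspewkmrexia": intermediate "spepkwrmxeai", final "sipaeepxkmwr".

sipaeepxkmwr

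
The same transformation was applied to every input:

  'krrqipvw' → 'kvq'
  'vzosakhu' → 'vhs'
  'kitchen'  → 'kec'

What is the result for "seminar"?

Looking at the pairs, the operation is to take characters alternately from the front and the back (1st, last, 2nd, 2nd-last, ...), then keep one character in every 3, starting at position 1 (positions 1st, 4th, 7th, ...).
For "seminar", step one produces "sreamni"; step two turns that into "sai".

sai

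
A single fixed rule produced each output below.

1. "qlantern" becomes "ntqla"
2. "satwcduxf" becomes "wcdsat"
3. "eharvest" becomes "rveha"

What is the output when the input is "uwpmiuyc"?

miuwp

What's happening: delete the last 3 characters, then move the first 3 characters to the end (rotate left by 3).
On "uwpmiuyc": the first step gives "uwpmi", and the second then gives "miuwp".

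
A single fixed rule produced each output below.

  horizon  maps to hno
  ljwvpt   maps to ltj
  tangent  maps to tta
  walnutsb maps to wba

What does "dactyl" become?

dla

The transformation: take characters alternately from the front and the back (1st, last, 2nd, 2nd-last, ...), then keep only the first 3 characters.
Applying both steps to "dactyl": "dlayct", then "dla".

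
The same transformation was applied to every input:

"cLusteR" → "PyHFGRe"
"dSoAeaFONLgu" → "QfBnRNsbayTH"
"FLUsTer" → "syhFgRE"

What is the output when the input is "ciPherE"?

PVcUREr

The transformation: flip the case of every letter, then shift every letter 13 places forward in the alphabet (wrapping around) — i.e. ROT13.
So "ciPherE" becomes "PVcUREr".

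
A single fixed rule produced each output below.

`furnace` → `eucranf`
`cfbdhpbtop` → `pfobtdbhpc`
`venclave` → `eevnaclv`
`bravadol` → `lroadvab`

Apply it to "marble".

In each case the input is transformed by: take characters alternately from the front and the back (1st, last, 2nd, 2nd-last, ...), then move the first character to the end.
For "marble", step one produces "mealrb"; step two turns that into "ealrbm".

ealrbm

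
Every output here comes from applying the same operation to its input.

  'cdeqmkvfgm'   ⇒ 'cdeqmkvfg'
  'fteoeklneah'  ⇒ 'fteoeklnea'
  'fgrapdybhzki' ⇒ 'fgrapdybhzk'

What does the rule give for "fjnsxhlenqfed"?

Rule — delete the last character.
On "fjnsxhlenqfed" that produces "fjnsxhlenqfe".

fjnsxhlenqfe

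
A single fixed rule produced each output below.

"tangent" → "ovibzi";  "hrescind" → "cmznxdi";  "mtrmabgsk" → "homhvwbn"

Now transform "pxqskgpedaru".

kslnfbkzyvm

The transformation: delete the last character, then shift every letter 5 places backward in the alphabet (wrapping around).
"pxqskgpedaru" → "pxqskgpedar" → "kslnfbkzyvm".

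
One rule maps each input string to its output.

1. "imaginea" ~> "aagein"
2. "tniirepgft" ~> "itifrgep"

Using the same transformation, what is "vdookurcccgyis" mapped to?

The rule is to delete the first 2 characters, then take characters alternately from the front and the back (1st, last, 2nd, 2nd-last, ...).
Working it through for "vdookurcccgyis": intermediate "ookurcccgyis", final "osoikyugrccc".

osoikyugrccc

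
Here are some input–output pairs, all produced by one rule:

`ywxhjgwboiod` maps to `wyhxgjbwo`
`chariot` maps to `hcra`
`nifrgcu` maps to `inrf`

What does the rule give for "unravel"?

Looking at the pairs, the operation is to delete the last 3 characters, then swap each adjacent pair of characters (1↔2, 3↔4, ...).
Applying that to "unravel" gives "nuar".

nuar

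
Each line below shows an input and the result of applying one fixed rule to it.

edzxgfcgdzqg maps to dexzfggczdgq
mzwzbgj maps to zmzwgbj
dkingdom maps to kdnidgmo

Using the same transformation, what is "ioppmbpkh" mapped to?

oippbmkph

Each output is the input with this applied: swap each adjacent pair of characters (1↔2, 3↔4, ...).
Applying that to "ioppmbpkh" gives "oippbmkph".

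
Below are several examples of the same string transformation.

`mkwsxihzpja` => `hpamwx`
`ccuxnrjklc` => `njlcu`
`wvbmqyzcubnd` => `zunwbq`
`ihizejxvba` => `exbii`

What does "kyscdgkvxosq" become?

Each output is the input with this applied: keep every other character starting from the first (positions 1st, 3rd, 5th, ...), then move the last 3 characters to the front (rotate right by 3).
On "kyscdgkvxosq": the first step gives "ksdkxs", and the second then gives "kxsksd".
(Check on "mkwsxihzpja": → "mwxhpa" → "hpamwx" ✓)

kxsksd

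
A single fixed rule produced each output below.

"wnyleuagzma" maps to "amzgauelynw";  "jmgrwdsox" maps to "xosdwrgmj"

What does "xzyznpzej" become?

jezpnzyzx

What's happening: reverse the string.
For "xzyznpzej" the result is "jezpnzyzx".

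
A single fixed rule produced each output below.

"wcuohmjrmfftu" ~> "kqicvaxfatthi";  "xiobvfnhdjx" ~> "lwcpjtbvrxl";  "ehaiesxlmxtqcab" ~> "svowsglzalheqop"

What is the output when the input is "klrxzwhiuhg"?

yzflnkvwivu

The transformation: shift every letter 12 places backward in the alphabet (wrapping around).
Applying that to "klrxzwhiuhg" gives "yzflnkvwivu".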